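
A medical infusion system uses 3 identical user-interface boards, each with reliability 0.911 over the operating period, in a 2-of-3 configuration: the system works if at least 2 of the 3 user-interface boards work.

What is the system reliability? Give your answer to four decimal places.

0.9776

R = Σ_{i=2}^{3} C(3,i) p^i (1−p)^{3−i} with p = 0.911
C(3,2)·0.911^2·0.089^1 = 0.221589
C(3,3)·0.911^3·0.089^0 = 0.756058
Sum = 0.9776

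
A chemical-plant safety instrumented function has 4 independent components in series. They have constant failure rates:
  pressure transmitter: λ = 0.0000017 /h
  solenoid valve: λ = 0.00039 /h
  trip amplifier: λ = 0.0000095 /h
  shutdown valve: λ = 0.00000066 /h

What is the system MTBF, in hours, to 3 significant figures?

2490

Series of exponential components: λ_sys = Σ λ_i
λ_sys = 0.0000017 + 0.00039 + 0.0000095 + 0.00000066 = 4.0186e-04 /h
MTBF = 1 / λ_sys = 2490 h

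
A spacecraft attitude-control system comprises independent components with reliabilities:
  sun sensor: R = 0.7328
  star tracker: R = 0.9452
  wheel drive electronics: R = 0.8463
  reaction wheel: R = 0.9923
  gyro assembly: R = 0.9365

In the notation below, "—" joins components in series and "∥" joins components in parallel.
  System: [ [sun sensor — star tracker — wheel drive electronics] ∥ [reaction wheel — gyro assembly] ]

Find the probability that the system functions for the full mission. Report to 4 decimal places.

0.9707

Series (sun sensor, star tracker, and wheel drive electronics): 0.732800 × 0.945200 × 0.846300 = 0.586183
Series (reaction wheel and gyro assembly): 0.992300 × 0.936500 = 0.929289
Parallel ([0.586183] and [0.929289]): 1 − (1 − 0.586183)(1 − 0.929289) = 0.9707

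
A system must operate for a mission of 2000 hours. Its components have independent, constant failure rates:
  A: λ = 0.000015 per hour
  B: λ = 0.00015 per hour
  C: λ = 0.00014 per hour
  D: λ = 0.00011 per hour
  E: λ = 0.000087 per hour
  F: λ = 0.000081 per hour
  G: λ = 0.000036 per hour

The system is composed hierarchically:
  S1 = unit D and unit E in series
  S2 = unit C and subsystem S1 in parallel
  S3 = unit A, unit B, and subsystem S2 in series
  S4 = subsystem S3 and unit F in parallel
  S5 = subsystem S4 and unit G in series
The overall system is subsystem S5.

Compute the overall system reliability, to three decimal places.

0.883

R(A) = exp(−0.000015 × 2000) = 0.97045
R(B) = exp(−0.00015 × 2000) = 0.74082
R(C) = exp(−0.00014 × 2000) = 0.75578
R(D) = exp(−0.00011 × 2000) = 0.80252
R(E) = exp(−0.000087 × 2000) = 0.84030
R(F) = exp(−0.000081 × 2000) = 0.85044
R(G) = exp(−0.000036 × 2000) = 0.93053
Series (D and E): 0.80252 × 0.84030 = 0.67436
Parallel (C and [0.67436]): 1 − (1 − 0.75578)(1 − 0.67436) = 0.92047
Series (A, B, and [0.92047]): 0.97045 × 0.74082 × 0.92047 = 0.66175
Parallel ([0.66175] and F): 1 − (1 − 0.66175)(1 − 0.85044) = 0.94941
Series ([0.94941] and G): 0.94941 × 0.93053 = 0.883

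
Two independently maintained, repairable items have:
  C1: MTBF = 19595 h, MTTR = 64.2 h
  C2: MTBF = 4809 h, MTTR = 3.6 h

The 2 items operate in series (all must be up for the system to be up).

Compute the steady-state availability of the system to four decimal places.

0.9960

A(C1) = MTBF/(MTBF+MTTR) = 19595/(19595+64.2) = 0.996734
A(C2) = MTBF/(MTBF+MTTR) = 4809/(4809+3.6) = 0.999252
Series availability: 0.996734 × 0.999252 = 0.9960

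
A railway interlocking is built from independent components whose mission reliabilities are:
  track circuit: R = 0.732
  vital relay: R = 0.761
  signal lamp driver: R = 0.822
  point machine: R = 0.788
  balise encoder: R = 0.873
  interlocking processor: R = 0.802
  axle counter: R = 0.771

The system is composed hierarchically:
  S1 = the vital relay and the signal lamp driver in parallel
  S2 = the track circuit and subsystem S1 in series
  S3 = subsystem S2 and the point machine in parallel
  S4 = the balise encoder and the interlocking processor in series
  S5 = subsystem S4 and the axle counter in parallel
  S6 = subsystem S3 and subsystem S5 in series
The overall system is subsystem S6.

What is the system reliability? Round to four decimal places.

0.8723

Parallel (vital relay and signal lamp driver): 1 − (1 − 0.761000)(1 − 0.822000) = 0.957458
Series (track circuit and [0.957458]): 0.732000 × 0.957458 = 0.700859
Parallel ([0.700859] and point machine): 1 − (1 − 0.700859)(1 − 0.788000) = 0.936582
Series (balise encoder and interlocking processor): 0.873000 × 0.802000 = 0.700146
Parallel ([0.700146] and axle counter): 1 − (1 − 0.700146)(1 − 0.771000) = 0.931333
Series ([0.936582] and [0.931333]): 0.936582 × 0.931333 = 0.8723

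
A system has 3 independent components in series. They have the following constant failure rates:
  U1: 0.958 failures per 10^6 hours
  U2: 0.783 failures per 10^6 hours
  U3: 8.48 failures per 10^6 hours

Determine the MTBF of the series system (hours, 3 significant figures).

Series of exponential components: λ_sys = Σ λ_i
λ_sys = 0.000000958 + 0.000000783 + 0.00000848 = 1.0221e-05 /h
MTBF = 1 / λ_sys = 97800 h

97800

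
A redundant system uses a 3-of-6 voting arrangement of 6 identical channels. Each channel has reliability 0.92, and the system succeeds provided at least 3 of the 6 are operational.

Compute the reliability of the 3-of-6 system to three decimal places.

R = Σ_{i=3}^{6} C(6,i) p^i (1−p)^{6−i} with p = 0.92
C(6,3)·0.92^3·0.08^3 = 0.00797
C(6,4)·0.92^4·0.08^2 = 0.06877
C(6,5)·0.92^5·0.08^1 = 0.31636
C(6,6)·0.92^6·0.08^0 = 0.60636
Sum = 0.999

0.999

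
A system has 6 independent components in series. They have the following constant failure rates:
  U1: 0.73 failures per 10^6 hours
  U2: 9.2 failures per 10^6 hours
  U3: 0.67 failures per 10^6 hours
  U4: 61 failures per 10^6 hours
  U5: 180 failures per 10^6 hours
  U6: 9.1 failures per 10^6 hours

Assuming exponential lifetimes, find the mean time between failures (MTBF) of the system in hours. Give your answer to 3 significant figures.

3840

Series of exponential components: λ_sys = Σ λ_i
λ_sys = 0.00000073 + 0.0000092 + 0.00000067 + 0.000061 + 0.00018 + 0.0000091 = 2.6070e-04 /h
MTBF = 1 / λ_sys = 3840 h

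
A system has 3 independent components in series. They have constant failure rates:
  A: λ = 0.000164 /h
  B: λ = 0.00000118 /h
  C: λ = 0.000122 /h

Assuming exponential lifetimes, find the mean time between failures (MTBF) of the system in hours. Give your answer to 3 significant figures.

3480

Series of exponential components: λ_sys = Σ λ_i
λ_sys = 0.000164 + 0.00000118 + 0.000122 = 2.8718e-04 /h
MTBF = 1 / λ_sys = 3480 h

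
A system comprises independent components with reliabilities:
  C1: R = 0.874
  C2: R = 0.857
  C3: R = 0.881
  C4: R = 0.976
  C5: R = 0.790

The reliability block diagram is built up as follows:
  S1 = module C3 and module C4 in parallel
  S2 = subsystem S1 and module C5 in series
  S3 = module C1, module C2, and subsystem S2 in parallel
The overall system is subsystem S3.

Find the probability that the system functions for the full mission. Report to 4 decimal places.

Parallel (C3 and C4): 1 − (1 − 0.881000)(1 − 0.976000) = 0.997144
Series ([0.997144] and C5): 0.997144 × 0.790000 = 0.787744
Parallel (C1, C2, and [0.787744]): 1 − (1 − 0.874000)(1 − 0.857000)(1 − 0.787744) = 0.9962

0.9962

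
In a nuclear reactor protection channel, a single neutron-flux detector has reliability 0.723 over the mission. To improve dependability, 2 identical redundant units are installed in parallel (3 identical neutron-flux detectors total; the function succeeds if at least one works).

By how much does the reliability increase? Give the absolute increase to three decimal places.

0.256

R_before = 0.723
R_after = 1 − (1 − 0.723)^3 = 0.979
ΔR = 0.979 − 0.723 = 0.256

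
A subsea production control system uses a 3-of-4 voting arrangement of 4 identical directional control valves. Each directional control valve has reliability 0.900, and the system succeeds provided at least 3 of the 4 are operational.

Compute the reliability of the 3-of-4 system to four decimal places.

R = Σ_{i=3}^{4} C(4,i) p^i (1−p)^{4−i} with p = 0.900
C(4,3)·0.900^3·0.100^1 = 0.291600
C(4,4)·0.900^4·0.100^0 = 0.656100
Sum = 0.9477

0.9477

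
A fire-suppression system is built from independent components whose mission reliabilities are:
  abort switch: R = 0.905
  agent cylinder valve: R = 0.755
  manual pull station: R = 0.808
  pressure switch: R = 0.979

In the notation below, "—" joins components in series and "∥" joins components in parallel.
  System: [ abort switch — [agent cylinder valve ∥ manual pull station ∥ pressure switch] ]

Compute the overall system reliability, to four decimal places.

0.9041

Parallel (agent cylinder valve, manual pull station, and pressure switch): 1 − (1 − 0.755000)(1 − 0.808000)(1 − 0.979000) = 0.999012
Series (abort switch and [0.999012]): 0.905000 × 0.999012 = 0.9041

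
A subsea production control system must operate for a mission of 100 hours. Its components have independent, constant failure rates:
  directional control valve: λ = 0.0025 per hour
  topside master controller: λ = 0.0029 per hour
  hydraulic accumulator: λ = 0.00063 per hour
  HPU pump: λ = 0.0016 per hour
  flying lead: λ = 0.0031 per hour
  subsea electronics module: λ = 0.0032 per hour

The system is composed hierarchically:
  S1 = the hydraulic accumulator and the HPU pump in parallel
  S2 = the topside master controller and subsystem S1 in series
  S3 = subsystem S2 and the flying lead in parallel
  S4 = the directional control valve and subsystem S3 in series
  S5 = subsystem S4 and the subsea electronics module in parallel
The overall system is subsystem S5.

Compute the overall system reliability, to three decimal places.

R(directional control valve) = exp(−0.0025 × 100) = 0.77880
R(topside master controller) = exp(−0.0029 × 100) = 0.74826
R(hydraulic accumulator) = exp(−0.00063 × 100) = 0.93894
R(HPU pump) = exp(−0.0016 × 100) = 0.85214
R(flying lead) = exp(−0.0031 × 100) = 0.73345
R(subsea electronics module) = exp(−0.0032 × 100) = 0.72615
Parallel (hydraulic accumulator and HPU pump): 1 − (1 − 0.93894)(1 − 0.85214) = 0.99097
Series (topside master controller and [0.99097]): 0.74826 × 0.99097 = 0.74150
Parallel ([0.74150] and flying lead): 1 − (1 − 0.74150)(1 − 0.73345) = 0.93110
Series (directional control valve and [0.93110]): 0.77880 × 0.93110 = 0.72514
Parallel ([0.72514] and subsea electronics module): 1 − (1 − 0.72514)(1 − 0.72615) = 0.925

0.925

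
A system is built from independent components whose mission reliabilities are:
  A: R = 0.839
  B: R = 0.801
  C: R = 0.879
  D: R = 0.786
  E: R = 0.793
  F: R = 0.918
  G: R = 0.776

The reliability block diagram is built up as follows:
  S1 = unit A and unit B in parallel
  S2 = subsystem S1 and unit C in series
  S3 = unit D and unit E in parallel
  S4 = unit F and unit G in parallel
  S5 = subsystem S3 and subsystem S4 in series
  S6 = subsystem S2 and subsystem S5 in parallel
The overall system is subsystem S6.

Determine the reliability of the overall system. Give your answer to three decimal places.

Parallel (A and B): 1 − (1 − 0.83900)(1 − 0.80100) = 0.96796
Series ([0.96796] and C): 0.96796 × 0.87900 = 0.85084
Parallel (D and E): 1 − (1 − 0.78600)(1 − 0.79300) = 0.95570
Parallel (F and G): 1 − (1 − 0.91800)(1 − 0.77600) = 0.98163
Series ([0.95570] and [0.98163]): 0.95570 × 0.98163 = 0.93814
Parallel ([0.85084] and [0.93814]): 1 − (1 − 0.85084)(1 − 0.93814) = 0.991

0.991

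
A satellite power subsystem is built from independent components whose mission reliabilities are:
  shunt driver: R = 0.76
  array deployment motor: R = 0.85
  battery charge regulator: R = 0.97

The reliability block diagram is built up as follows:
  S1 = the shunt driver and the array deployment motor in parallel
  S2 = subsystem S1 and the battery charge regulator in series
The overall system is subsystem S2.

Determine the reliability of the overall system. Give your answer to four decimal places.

0.9351

Parallel (shunt driver and array deployment motor): 1 − (1 − 0.760000)(1 − 0.850000) = 0.964000
Series ([0.964000] and battery charge regulator): 0.964000 × 0.970000 = 0.9351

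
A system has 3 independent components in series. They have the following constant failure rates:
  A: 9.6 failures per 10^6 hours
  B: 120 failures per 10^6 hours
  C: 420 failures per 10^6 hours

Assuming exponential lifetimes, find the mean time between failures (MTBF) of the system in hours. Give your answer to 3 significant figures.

Series of exponential components: λ_sys = Σ λ_i
λ_sys = 0.0000096 + 0.00012 + 0.00042 = 5.4960e-04 /h
MTBF = 1 / λ_sys = 1820 h

1820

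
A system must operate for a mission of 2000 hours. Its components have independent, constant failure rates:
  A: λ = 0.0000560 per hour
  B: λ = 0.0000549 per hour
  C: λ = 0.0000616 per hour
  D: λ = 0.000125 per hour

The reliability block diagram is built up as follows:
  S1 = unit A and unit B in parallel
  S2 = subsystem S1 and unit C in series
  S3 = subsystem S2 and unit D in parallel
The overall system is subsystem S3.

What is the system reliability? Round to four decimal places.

R(A) = exp(−0.0000560 × 2000) = 0.894044
R(B) = exp(−0.0000549 × 2000) = 0.896013
R(C) = exp(−0.0000616 × 2000) = 0.884087
R(D) = exp(−0.000125 × 2000) = 0.778801
Parallel (A and B): 1 − (1 − 0.894044)(1 − 0.896013) = 0.988982
Series ([0.988982] and C): 0.988982 × 0.884087 = 0.874346
Parallel ([0.874346] and D): 1 − (1 − 0.874346)(1 − 0.778801) = 0.9722

0.9722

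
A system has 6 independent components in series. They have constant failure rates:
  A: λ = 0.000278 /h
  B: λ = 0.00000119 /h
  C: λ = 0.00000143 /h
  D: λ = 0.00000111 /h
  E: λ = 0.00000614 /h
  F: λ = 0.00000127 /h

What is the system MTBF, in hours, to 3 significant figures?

Series of exponential components: λ_sys = Σ λ_i
λ_sys = 0.000278 + 0.00000119 + 0.00000143 + 0.00000111 + 0.00000614 + 0.00000127 = 2.8914e-04 /h
MTBF = 1 / λ_sys = 3460 h

3460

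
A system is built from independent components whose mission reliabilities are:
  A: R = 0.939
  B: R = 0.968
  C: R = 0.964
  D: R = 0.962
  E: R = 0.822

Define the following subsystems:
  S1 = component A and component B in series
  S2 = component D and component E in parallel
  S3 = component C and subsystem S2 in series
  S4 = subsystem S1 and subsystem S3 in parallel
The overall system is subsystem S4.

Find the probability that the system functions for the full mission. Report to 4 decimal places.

0.9961

Series (A and B): 0.939000 × 0.968000 = 0.908952
Parallel (D and E): 1 − (1 − 0.962000)(1 − 0.822000) = 0.993236
Series (C and [0.993236]): 0.964000 × 0.993236 = 0.957480
Parallel ([0.908952] and [0.957480]): 1 − (1 − 0.908952)(1 − 0.957480) = 0.9961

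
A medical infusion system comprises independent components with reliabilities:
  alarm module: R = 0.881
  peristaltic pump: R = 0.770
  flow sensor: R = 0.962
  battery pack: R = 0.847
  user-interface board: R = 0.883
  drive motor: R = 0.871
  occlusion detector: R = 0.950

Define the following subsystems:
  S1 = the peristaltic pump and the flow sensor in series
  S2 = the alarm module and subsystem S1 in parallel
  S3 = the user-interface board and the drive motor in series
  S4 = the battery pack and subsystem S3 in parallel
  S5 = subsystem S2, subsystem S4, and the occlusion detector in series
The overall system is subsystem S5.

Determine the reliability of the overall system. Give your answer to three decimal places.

0.888

Series (peristaltic pump and flow sensor): 0.77000 × 0.96200 = 0.74074
Parallel (alarm module and [0.74074]): 1 − (1 − 0.88100)(1 − 0.74074) = 0.96915
Series (user-interface board and drive motor): 0.88300 × 0.87100 = 0.76909
Parallel (battery pack and [0.76909]): 1 − (1 − 0.84700)(1 − 0.76909) = 0.96467
Series ([0.96915], [0.96467], and occlusion detector): 0.96915 × 0.96467 × 0.95000 = 0.888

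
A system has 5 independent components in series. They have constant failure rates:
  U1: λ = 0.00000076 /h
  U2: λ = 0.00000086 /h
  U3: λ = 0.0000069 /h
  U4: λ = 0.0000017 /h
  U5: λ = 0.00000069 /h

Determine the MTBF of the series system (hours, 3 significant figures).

91700

Series of exponential components: λ_sys = Σ λ_i
λ_sys = 0.00000076 + 0.00000086 + 0.0000069 + 0.0000017 + 0.00000069 = 1.0910e-05 /h
MTBF = 1 / λ_sys = 91700 h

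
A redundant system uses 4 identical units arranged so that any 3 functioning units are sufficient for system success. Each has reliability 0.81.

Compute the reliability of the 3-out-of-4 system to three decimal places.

0.834

R = Σ_{i=3}^{4} C(4,i) p^i (1−p)^{4−i} with p = 0.81
C(4,3)·0.81^3·0.19^1 = 0.40390
C(4,4)·0.81^4·0.19^0 = 0.43047
Sum = 0.834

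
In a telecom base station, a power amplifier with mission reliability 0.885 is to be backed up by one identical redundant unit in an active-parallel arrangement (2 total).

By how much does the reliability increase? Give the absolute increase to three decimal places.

R_before = 0.885
R_after = 1 − (1 − 0.885)^2 = 0.987
ΔR = 0.987 − 0.885 = 0.102

0.102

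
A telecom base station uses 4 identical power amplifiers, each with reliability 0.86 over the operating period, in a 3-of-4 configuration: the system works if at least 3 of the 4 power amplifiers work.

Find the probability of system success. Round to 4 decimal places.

R = Σ_{i=3}^{4} C(4,i) p^i (1−p)^{4−i} with p = 0.86
C(4,3)·0.86^3·0.14^1 = 0.356191
C(4,4)·0.86^4·0.14^0 = 0.547008
Sum = 0.9032

0.9032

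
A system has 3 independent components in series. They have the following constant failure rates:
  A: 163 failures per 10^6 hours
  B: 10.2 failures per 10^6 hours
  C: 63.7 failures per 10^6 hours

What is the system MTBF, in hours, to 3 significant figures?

Series of exponential components: λ_sys = Σ λ_i
λ_sys = 0.000163 + 0.0000102 + 0.0000637 = 2.3690e-04 /h
MTBF = 1 / λ_sys = 4220 h

4220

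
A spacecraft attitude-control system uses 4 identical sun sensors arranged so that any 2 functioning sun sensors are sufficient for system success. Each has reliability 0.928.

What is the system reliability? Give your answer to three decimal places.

R = Σ_{i=2}^{4} C(4,i) p^i (1−p)^{4−i} with p = 0.928
C(4,2)·0.928^2·0.072^2 = 0.02679
C(4,3)·0.928^3·0.072^1 = 0.23016
C(4,4)·0.928^4·0.072^0 = 0.74164
Sum = 0.999

0.999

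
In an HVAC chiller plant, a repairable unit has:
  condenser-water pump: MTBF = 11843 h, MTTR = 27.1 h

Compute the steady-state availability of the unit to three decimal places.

A(condenser-water pump) = MTBF/(MTBF+MTTR) = 11843/(11843+27.1) = 0.998

0.998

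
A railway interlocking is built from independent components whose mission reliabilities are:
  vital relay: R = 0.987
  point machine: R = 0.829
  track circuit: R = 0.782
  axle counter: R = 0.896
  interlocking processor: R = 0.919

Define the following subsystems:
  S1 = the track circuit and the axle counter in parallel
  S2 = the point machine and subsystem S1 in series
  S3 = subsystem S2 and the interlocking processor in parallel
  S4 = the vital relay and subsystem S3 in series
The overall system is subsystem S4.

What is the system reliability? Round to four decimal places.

0.9718

Parallel (track circuit and axle counter): 1 − (1 − 0.782000)(1 − 0.896000) = 0.977328
Series (point machine and [0.977328]): 0.829000 × 0.977328 = 0.810205
Parallel ([0.810205] and interlocking processor): 1 − (1 − 0.810205)(1 − 0.919000) = 0.984627
Series (vital relay and [0.984627]): 0.987000 × 0.984627 = 0.9718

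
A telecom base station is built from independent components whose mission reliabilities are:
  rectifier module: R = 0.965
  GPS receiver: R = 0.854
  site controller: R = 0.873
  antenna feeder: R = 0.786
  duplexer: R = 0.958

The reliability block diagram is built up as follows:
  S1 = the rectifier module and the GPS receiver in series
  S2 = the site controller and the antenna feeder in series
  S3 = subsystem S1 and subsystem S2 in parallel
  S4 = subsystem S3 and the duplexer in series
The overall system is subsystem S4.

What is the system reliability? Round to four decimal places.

Series (rectifier module and GPS receiver): 0.965000 × 0.854000 = 0.824110
Series (site controller and antenna feeder): 0.873000 × 0.786000 = 0.686178
Parallel ([0.824110] and [0.686178]): 1 − (1 − 0.824110)(1 − 0.686178) = 0.944802
Series ([0.944802] and duplexer): 0.944802 × 0.958000 = 0.9051

0.9051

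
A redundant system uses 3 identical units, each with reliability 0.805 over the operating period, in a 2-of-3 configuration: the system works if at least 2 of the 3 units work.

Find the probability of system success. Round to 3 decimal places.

0.901

R = Σ_{i=2}^{3} C(3,i) p^i (1−p)^{3−i} with p = 0.805
C(3,2)·0.805^2·0.195^1 = 0.37909
C(3,3)·0.805^3·0.195^0 = 0.52166
Sum = 0.901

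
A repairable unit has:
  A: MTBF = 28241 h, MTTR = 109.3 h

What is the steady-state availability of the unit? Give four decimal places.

0.9961

A(A) = MTBF/(MTBF+MTTR) = 28241/(28241+109.3) = 0.9961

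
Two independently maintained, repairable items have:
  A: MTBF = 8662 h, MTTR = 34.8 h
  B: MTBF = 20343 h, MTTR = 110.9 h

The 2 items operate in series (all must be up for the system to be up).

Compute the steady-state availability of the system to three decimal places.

0.991

A(A) = MTBF/(MTBF+MTTR) = 8662/(8662+34.8) = 0.995999
A(B) = MTBF/(MTBF+MTTR) = 20343/(20343+110.9) = 0.994578
Series availability: 0.995999 × 0.994578 = 0.991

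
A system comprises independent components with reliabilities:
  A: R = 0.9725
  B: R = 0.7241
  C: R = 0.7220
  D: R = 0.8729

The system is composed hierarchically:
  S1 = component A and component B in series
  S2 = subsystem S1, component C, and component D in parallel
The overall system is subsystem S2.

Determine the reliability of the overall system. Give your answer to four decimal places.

Series (A and B): 0.972500 × 0.724100 = 0.704187
Parallel ([0.704187], C, and D): 1 − (1 − 0.704187)(1 − 0.722000)(1 − 0.872900) = 0.9895

0.9895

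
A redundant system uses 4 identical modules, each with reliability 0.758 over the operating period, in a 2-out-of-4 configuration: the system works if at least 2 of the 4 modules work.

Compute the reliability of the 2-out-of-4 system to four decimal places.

0.9536

R = Σ_{i=2}^{4} C(4,i) p^i (1−p)^{4−i} with p = 0.758
C(4,2)·0.758^2·0.242^2 = 0.201893
C(4,3)·0.758^3·0.242^1 = 0.421583
C(4,4)·0.758^4·0.242^0 = 0.330124
Sum = 0.9536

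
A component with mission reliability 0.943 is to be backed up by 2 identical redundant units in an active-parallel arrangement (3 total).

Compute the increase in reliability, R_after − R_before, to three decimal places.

0.057

R_before = 0.943
R_after = 1 − (1 − 0.943)^3 = 1.000
ΔR = 1.000 − 0.943 = 0.057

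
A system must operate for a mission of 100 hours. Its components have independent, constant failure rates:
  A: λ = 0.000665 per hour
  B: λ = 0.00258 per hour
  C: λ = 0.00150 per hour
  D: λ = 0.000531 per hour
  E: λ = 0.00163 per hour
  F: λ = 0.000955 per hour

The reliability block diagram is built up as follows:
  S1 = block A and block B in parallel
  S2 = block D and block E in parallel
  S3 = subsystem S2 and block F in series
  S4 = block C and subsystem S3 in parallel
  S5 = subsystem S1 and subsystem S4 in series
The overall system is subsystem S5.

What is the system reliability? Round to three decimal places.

0.972

R(A) = exp(−0.000665 × 100) = 0.93566
R(B) = exp(−0.00258 × 100) = 0.77260
R(C) = exp(−0.00150 × 100) = 0.86071
R(D) = exp(−0.000531 × 100) = 0.94829
R(E) = exp(−0.00163 × 100) = 0.84959
R(F) = exp(−0.000955 × 100) = 0.90892
Parallel (A and B): 1 − (1 − 0.93566)(1 − 0.77260) = 0.98537
Parallel (D and E): 1 − (1 − 0.94829)(1 − 0.84959) = 0.99222
Series ([0.99222] and F): 0.99222 × 0.90892 = 0.90185
Parallel (C and [0.90185]): 1 − (1 − 0.86071)(1 − 0.90185) = 0.98633
Series ([0.98537] and [0.98633]): 0.98537 × 0.98633 = 0.972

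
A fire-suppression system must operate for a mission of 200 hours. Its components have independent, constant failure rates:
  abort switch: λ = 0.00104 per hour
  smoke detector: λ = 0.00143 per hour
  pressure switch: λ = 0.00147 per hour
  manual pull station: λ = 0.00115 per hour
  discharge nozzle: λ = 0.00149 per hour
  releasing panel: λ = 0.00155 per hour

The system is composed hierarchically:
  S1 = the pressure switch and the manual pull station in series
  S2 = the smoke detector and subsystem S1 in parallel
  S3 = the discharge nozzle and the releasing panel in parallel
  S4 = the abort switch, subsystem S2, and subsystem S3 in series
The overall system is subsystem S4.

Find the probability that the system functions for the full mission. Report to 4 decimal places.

0.6797

R(abort switch) = exp(−0.00104 × 200) = 0.812207
R(smoke detector) = exp(−0.00143 × 200) = 0.751263
R(pressure switch) = exp(−0.00147 × 200) = 0.745276
R(manual pull station) = exp(−0.00115 × 200) = 0.794534
R(discharge nozzle) = exp(−0.00149 × 200) = 0.742301
R(releasing panel) = exp(−0.00155 × 200) = 0.733447
Series (pressure switch and manual pull station): 0.745276 × 0.794534 = 0.592147
Parallel (smoke detector and [0.592147]): 1 − (1 − 0.751263)(1 − 0.592147) = 0.898552
Parallel (discharge nozzle and releasing panel): 1 − (1 − 0.742301)(1 − 0.733447) = 0.931310
Series (abort switch, [0.898552], and [0.931310]): 0.812207 × 0.898552 × 0.931310 = 0.6797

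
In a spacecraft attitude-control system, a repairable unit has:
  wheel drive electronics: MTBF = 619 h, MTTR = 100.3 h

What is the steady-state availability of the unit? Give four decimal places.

0.8606

A(wheel drive electronics) = MTBF/(MTBF+MTTR) = 619/(619+100.3) = 0.8606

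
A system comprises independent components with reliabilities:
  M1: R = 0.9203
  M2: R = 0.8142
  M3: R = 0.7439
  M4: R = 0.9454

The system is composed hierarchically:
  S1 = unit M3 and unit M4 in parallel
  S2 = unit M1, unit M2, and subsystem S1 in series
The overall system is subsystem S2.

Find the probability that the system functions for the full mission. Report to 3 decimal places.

0.739

Parallel (M3 and M4): 1 − (1 − 0.74390)(1 − 0.94540) = 0.98602
Series (M1, M2, and [0.98602]): 0.92030 × 0.81420 × 0.98602 = 0.739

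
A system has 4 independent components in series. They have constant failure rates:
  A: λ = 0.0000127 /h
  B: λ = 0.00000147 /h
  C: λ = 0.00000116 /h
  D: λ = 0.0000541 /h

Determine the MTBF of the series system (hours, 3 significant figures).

Series of exponential components: λ_sys = Σ λ_i
λ_sys = 0.0000127 + 0.00000147 + 0.00000116 + 0.0000541 = 6.9430e-05 /h
MTBF = 1 / λ_sys = 14400 h

14400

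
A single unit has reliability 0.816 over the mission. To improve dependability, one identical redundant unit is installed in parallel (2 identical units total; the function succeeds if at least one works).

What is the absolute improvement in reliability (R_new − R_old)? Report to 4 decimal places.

R_before = 0.816
R_after = 1 − (1 − 0.816)^2 = 0.9661
ΔR = 0.9661 − 0.816 = 0.1501

0.1501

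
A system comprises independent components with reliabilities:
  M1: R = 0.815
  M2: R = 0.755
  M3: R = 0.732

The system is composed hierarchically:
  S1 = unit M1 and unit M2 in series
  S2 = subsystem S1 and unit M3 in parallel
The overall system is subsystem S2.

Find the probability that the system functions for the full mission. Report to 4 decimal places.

0.8969

Series (M1 and M2): 0.815000 × 0.755000 = 0.615325
Parallel ([0.615325] and M3): 1 − (1 − 0.615325)(1 − 0.732000) = 0.8969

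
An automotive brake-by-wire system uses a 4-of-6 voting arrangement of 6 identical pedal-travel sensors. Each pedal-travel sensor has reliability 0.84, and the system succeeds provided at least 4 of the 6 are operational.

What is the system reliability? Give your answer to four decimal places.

0.9440

R = Σ_{i=4}^{6} C(6,i) p^i (1−p)^{6−i} with p = 0.84
C(6,4)·0.84^4·0.16^2 = 0.191183
C(6,5)·0.84^5·0.16^1 = 0.401483
C(6,6)·0.84^6·0.16^0 = 0.351298
Sum = 0.9440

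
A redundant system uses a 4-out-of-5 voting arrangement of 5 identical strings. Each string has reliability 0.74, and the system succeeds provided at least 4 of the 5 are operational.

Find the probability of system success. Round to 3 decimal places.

0.612

R = Σ_{i=4}^{5} C(5,i) p^i (1−p)^{5−i} with p = 0.74
C(5,4)·0.74^4·0.26^1 = 0.38983
C(5,5)·0.74^5·0.26^0 = 0.22190
Sum = 0.612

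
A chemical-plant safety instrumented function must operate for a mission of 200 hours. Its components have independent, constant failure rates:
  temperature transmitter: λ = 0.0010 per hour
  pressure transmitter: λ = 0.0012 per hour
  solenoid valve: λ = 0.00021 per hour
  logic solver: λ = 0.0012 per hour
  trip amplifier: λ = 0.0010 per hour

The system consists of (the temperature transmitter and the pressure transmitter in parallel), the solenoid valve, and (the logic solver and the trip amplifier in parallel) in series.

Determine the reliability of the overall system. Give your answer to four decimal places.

R(temperature transmitter) = exp(−0.0010 × 200) = 0.818731
R(pressure transmitter) = exp(−0.0012 × 200) = 0.786628
R(solenoid valve) = exp(−0.00021 × 200) = 0.958870
R(logic solver) = exp(−0.0012 × 200) = 0.786628
R(trip amplifier) = exp(−0.0010 × 200) = 0.818731
Parallel (temperature transmitter and pressure transmitter): 1 − (1 − 0.818731)(1 − 0.786628) = 0.961322
Parallel (logic solver and trip amplifier): 1 − (1 − 0.786628)(1 − 0.818731) = 0.961322
Series ([0.961322], solenoid valve, and [0.961322]): 0.961322 × 0.958870 × 0.961322 = 0.8861

0.8861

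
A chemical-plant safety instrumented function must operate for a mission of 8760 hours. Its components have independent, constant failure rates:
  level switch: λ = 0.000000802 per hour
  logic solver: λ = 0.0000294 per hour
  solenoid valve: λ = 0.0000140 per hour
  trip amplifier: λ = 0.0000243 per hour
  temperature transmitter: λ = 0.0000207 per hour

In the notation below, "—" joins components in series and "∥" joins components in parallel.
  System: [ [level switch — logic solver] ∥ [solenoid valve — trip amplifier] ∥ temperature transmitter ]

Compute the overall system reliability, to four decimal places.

0.9890

R(level switch) = exp(−0.000000802 × 8760) = 0.992999
R(logic solver) = exp(−0.0000294 × 8760) = 0.772948
R(solenoid valve) = exp(−0.0000140 × 8760) = 0.884582
R(trip amplifier) = exp(−0.0000243 × 8760) = 0.808263
R(temperature transmitter) = exp(−0.0000207 × 8760) = 0.834158
Series (level switch and logic solver): 0.992999 × 0.772948 = 0.767537
Series (solenoid valve and trip amplifier): 0.884582 × 0.808263 = 0.714975
Parallel ([0.767537], [0.714975], and temperature transmitter): 1 − (1 − 0.767537)(1 − 0.714975)(1 − 0.834158) = 0.9890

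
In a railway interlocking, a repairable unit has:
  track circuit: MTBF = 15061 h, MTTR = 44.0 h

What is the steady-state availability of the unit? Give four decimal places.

0.9971

A(track circuit) = MTBF/(MTBF+MTTR) = 15061/(15061+44.0) = 0.9971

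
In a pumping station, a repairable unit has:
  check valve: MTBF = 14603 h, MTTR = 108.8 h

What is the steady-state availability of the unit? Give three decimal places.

A(check valve) = MTBF/(MTBF+MTTR) = 14603/(14603+108.8) = 0.993

0.993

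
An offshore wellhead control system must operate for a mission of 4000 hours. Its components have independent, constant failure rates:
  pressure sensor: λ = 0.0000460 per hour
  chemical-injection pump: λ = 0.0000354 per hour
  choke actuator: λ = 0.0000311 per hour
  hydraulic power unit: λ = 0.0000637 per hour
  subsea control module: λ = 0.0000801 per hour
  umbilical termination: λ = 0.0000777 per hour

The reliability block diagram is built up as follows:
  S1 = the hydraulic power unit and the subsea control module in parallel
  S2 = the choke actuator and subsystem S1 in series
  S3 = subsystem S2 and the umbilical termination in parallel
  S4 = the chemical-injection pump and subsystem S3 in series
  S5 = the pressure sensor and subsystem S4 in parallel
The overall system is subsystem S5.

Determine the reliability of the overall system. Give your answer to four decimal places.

R(pressure sensor) = exp(−0.0000460 × 4000) = 0.831936
R(chemical-injection pump) = exp(−0.0000354 × 4000) = 0.867968
R(choke actuator) = exp(−0.0000311 × 4000) = 0.883027
R(hydraulic power unit) = exp(−0.0000637 × 4000) = 0.775071
R(subsea control module) = exp(−0.0000801 × 4000) = 0.725859
R(umbilical termination) = exp(−0.0000777 × 4000) = 0.732860
Parallel (hydraulic power unit and subsea control module): 1 − (1 − 0.775071)(1 − 0.725859) = 0.938338
Series (choke actuator and [0.938338]): 0.883027 × 0.938338 = 0.828578
Parallel ([0.828578] and umbilical termination): 1 − (1 − 0.828578)(1 − 0.732860) = 0.954206
Series (chemical-injection pump and [0.954206]): 0.867968 × 0.954206 = 0.828220
Parallel (pressure sensor and [0.828220]): 1 − (1 − 0.831936)(1 − 0.828220) = 0.9711

0.9711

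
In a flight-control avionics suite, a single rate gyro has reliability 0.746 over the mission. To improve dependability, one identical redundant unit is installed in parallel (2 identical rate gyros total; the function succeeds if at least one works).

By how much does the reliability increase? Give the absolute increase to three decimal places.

0.189

R_before = 0.746
R_after = 1 − (1 − 0.746)^2 = 0.935
ΔR = 0.935 − 0.746 = 0.189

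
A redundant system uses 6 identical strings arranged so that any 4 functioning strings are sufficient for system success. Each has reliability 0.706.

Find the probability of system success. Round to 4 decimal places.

R = Σ_{i=4}^{6} C(6,i) p^i (1−p)^{6−i} with p = 0.706
C(6,4)·0.706^4·0.294^2 = 0.322110
C(6,5)·0.706^5·0.294^1 = 0.309401
C(6,6)·0.706^6·0.294^0 = 0.123831
Sum = 0.7553

0.7553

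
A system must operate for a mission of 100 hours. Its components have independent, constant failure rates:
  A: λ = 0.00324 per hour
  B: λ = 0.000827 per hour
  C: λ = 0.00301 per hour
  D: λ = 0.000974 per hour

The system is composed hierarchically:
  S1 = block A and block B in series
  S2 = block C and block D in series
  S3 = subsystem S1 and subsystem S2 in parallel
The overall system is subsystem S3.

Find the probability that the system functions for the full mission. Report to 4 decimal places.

0.8902

R(A) = exp(−0.00324 × 100) = 0.723250
R(B) = exp(−0.000827 × 100) = 0.920627
R(C) = exp(−0.00301 × 100) = 0.740078
R(D) = exp(−0.000974 × 100) = 0.907193
Series (A and B): 0.723250 × 0.920627 = 0.665843
Series (C and D): 0.740078 × 0.907193 = 0.671394
Parallel ([0.665843] and [0.671394]): 1 − (1 − 0.665843)(1 − 0.671394) = 0.8902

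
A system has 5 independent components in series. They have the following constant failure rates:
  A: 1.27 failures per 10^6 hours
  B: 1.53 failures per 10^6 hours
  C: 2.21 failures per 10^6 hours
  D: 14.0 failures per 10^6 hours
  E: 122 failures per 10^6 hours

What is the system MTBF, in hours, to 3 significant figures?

7090

Series of exponential components: λ_sys = Σ λ_i
λ_sys = 0.00000127 + 0.00000153 + 0.00000221 + 0.0000140 + 0.000122 = 1.4101e-04 /h
MTBF = 1 / λ_sys = 7090 h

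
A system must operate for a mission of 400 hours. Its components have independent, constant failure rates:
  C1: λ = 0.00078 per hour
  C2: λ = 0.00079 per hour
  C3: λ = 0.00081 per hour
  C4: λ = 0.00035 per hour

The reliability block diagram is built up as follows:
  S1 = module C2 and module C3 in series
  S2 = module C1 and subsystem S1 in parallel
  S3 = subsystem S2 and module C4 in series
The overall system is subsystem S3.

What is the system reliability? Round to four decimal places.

R(C1) = exp(−0.00078 × 400) = 0.731982
R(C2) = exp(−0.00079 × 400) = 0.729059
R(C3) = exp(−0.00081 × 400) = 0.723250
R(C4) = exp(−0.00035 × 400) = 0.869358
Series (C2 and C3): 0.729059 × 0.723250 = 0.527292
Parallel (C1 and [0.527292]): 1 − (1 − 0.731982)(1 − 0.527292) = 0.873306
Series ([0.873306] and C4): 0.873306 × 0.869358 = 0.7592

0.7592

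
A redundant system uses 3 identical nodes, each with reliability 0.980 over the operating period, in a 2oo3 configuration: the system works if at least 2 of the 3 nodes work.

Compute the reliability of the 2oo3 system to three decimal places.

0.999

R = Σ_{i=2}^{3} C(3,i) p^i (1−p)^{3−i} with p = 0.980
C(3,2)·0.980^2·0.020^1 = 0.05762
C(3,3)·0.980^3·0.020^0 = 0.94119
Sum = 0.999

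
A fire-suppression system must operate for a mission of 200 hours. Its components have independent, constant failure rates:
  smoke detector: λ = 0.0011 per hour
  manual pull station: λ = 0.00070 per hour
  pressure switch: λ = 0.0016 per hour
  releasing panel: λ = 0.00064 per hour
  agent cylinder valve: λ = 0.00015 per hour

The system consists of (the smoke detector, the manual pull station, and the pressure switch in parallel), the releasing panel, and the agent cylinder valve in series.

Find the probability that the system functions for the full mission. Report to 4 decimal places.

0.8478

R(smoke detector) = exp(−0.0011 × 200) = 0.802519
R(manual pull station) = exp(−0.00070 × 200) = 0.869358
R(pressure switch) = exp(−0.0016 × 200) = 0.726149
R(releasing panel) = exp(−0.00064 × 200) = 0.879853
R(agent cylinder valve) = exp(−0.00015 × 200) = 0.970446
Parallel (smoke detector, manual pull station, and pressure switch): 1 − (1 − 0.802519)(1 − 0.869358)(1 − 0.726149) = 0.992935
Series ([0.992935], releasing panel, and agent cylinder valve): 0.992935 × 0.879853 × 0.970446 = 0.8478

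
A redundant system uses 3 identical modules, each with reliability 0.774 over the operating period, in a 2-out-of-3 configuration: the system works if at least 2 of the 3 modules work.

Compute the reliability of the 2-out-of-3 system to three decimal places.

R = Σ_{i=2}^{3} C(3,i) p^i (1−p)^{3−i} with p = 0.774
C(3,2)·0.774^2·0.226^1 = 0.40617
C(3,3)·0.774^3·0.226^0 = 0.46368
Sum = 0.870

0.870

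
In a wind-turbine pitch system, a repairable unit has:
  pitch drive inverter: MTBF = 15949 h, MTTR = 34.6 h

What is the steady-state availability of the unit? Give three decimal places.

A(pitch drive inverter) = MTBF/(MTBF+MTTR) = 15949/(15949+34.6) = 0.998

0.998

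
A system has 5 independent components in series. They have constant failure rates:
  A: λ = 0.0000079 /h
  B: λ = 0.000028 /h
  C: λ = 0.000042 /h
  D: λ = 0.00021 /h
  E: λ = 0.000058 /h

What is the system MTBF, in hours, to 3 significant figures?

Series of exponential components: λ_sys = Σ λ_i
λ_sys = 0.0000079 + 0.000028 + 0.000042 + 0.00021 + 0.000058 = 3.4590e-04 /h
MTBF = 1 / λ_sys = 2890 h

2890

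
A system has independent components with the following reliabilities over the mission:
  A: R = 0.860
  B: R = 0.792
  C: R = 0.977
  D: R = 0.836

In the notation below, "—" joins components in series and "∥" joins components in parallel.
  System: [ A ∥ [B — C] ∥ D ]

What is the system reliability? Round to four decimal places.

0.9948

Series (B and C): 0.792000 × 0.977000 = 0.773784
Parallel (A, [0.773784], and D): 1 − (1 − 0.860000)(1 − 0.773784)(1 − 0.836000) = 0.9948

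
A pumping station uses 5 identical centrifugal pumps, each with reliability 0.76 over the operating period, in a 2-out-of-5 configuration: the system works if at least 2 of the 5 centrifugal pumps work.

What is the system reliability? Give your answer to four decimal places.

R = Σ_{i=2}^{5} C(5,i) p^i (1−p)^{5−i} with p = 0.76
C(5,2)·0.76^2·0.24^3 = 0.079847
C(5,3)·0.76^3·0.24^2 = 0.252850
C(5,4)·0.76^4·0.24^1 = 0.400346
C(5,5)·0.76^5·0.24^0 = 0.253553
Sum = 0.9866

0.9866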